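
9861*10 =98610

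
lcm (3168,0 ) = 0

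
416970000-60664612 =356305388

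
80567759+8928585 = 89496344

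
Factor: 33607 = 7^1 * 4801^1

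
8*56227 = 449816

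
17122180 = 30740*557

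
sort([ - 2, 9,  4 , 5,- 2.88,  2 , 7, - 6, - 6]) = [ - 6, - 6, - 2.88, - 2, 2 , 4,5 , 7,9]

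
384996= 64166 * 6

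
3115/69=45  +  10/69 = 45.14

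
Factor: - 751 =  - 751^1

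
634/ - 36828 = - 1 + 18097/18414 = -  0.02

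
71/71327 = 71/71327 =0.00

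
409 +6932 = 7341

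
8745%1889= 1189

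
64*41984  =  2686976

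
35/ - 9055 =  - 7/1811= - 0.00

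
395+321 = 716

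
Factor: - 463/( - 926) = 2^( - 1 )= 1/2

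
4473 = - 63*(-71 )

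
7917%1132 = 1125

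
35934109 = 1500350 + 34433759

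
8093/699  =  11 + 404/699 = 11.58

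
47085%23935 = 23150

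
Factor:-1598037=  - 3^1*7^3*1553^1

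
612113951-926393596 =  - 314279645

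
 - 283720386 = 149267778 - 432988164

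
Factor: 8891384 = 2^3 * 1111423^1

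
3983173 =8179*487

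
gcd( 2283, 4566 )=2283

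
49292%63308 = 49292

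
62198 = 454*137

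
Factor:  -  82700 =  - 2^2 * 5^2*827^1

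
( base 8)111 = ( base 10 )73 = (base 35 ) 23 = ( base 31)2b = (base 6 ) 201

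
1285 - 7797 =-6512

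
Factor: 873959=873959^1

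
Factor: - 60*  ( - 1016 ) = 60960 = 2^5 * 3^1*5^1*127^1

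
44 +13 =57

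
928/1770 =464/885=0.52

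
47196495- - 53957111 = 101153606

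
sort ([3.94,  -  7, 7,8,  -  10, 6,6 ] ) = [ - 10,-7 , 3.94,  6, 6,7,8 ] 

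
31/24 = 1 + 7/24 = 1.29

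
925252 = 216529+708723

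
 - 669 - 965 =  - 1634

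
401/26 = 401/26 = 15.42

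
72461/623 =116 + 193/623 = 116.31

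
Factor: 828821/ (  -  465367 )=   -  118403/66481 = -19^( - 1)*167^1*709^1 * 3499^( - 1 )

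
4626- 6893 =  - 2267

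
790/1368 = 395/684 = 0.58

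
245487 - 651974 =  - 406487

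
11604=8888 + 2716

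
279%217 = 62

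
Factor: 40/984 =5/123 = 3^ ( - 1 )*5^1*41^ ( - 1)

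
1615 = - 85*(-19)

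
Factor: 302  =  2^1* 151^1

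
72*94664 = 6815808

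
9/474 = 3/158=0.02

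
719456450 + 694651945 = 1414108395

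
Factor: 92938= 2^1*31^1 * 1499^1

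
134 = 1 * 134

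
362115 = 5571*65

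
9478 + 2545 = 12023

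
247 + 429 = 676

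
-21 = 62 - 83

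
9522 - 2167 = 7355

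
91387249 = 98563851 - 7176602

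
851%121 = 4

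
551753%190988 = 169777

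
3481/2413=3481/2413 = 1.44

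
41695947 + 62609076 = 104305023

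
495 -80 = 415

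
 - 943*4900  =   - 4620700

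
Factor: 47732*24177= 1154016564 = 2^2 * 3^1*8059^1  *  11933^1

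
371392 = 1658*224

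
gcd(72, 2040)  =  24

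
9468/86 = 110 + 4/43  =  110.09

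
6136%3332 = 2804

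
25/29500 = 1/1180 =0.00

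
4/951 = 4/951  =  0.00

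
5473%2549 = 375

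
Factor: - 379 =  - 379^1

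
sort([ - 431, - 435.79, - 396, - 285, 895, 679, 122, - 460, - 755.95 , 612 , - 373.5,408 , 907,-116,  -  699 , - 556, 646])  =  [-755.95,  -  699, - 556,- 460,-435.79,-431,  -  396 , - 373.5,-285 , - 116,122, 408, 612,646,679, 895,907 ] 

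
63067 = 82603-19536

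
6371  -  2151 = 4220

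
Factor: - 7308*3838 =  - 28048104 =-2^3*3^2*7^1*19^1 * 29^1*101^1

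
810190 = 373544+436646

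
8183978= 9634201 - 1450223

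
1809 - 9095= - 7286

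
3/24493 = 3/24493 = 0.00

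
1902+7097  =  8999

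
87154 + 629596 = 716750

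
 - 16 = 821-837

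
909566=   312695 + 596871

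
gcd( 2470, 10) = 10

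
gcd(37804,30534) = 1454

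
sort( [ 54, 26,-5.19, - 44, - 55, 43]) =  [ - 55,-44, - 5.19, 26 , 43, 54] 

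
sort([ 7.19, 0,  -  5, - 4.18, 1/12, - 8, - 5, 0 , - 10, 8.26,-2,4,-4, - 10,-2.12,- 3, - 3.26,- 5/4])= [  -  10,-10, - 8, - 5, - 5, - 4.18,-4,- 3.26, - 3, - 2.12, - 2,- 5/4, 0, 0,1/12, 4, 7.19, 8.26] 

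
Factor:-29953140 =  - 2^2*3^1*5^1*7^1*71317^1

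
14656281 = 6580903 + 8075378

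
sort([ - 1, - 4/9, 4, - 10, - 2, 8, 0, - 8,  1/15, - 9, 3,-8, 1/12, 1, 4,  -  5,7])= [ - 10,  -  9, -8, - 8,-5  , - 2,-1, - 4/9, 0,1/15, 1/12,  1,3, 4, 4,7 , 8 ]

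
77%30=17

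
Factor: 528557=541^1*977^1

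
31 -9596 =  - 9565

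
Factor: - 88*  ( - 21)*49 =2^3*3^1*7^3*11^1 =90552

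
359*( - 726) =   -  260634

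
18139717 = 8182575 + 9957142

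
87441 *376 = 32877816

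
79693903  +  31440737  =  111134640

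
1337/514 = 2 + 309/514 = 2.60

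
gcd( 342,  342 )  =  342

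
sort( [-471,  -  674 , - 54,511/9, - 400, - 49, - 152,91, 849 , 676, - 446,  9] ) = [ - 674, - 471 , - 446, - 400, - 152, - 54, - 49 , 9, 511/9 , 91,676, 849 ] 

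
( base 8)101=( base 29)27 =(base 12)55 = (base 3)2102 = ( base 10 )65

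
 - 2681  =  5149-7830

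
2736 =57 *48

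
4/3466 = 2/1733 = 0.00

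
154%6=4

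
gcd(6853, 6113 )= 1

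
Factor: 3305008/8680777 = 472144/1240111 = 2^4*19^(-1 )*23^1*1283^1 * 65269^( - 1 ) 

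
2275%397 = 290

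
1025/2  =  512 + 1/2= 512.50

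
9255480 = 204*45370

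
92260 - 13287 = 78973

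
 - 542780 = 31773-574553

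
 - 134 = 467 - 601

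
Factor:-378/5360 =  - 2^(-3 )*3^3*5^( - 1)*7^1*67^( - 1) = -189/2680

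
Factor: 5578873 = 17^1*107^1*3067^1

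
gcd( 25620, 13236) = 12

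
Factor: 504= 2^3*3^2 * 7^1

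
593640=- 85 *( - 6984) 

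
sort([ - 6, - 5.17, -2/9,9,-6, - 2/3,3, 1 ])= [ - 6, - 6,-5.17, - 2/3, - 2/9,1,3,  9 ]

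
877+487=1364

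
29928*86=2573808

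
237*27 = 6399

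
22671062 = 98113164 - 75442102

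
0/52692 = 0 = 0.00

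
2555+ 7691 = 10246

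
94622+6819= 101441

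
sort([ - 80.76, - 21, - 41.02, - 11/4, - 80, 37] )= [ - 80.76, - 80,-41.02, - 21  , - 11/4, 37]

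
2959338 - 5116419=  - 2157081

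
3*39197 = 117591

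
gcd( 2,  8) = 2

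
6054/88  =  68+35/44 =68.80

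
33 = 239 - 206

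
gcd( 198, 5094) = 18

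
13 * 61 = 793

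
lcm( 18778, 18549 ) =1521018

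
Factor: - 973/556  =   - 2^(-2 ) * 7^1 = -7/4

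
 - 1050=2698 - 3748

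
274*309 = 84666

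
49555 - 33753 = 15802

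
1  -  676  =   - 675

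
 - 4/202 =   -  2/101 = - 0.02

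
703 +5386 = 6089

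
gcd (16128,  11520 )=2304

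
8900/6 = 1483 + 1/3 =1483.33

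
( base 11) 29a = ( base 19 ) i9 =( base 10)351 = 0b101011111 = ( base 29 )c3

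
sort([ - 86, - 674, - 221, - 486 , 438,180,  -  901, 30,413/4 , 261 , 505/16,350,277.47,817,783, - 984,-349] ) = [-984, - 901,-674, - 486, - 349, - 221,-86,30,505/16, 413/4, 180,261, 277.47,350,438,  783 , 817 ] 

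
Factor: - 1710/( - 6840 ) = 1/4  =  2^( - 2 )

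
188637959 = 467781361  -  279143402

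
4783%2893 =1890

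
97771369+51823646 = 149595015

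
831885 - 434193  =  397692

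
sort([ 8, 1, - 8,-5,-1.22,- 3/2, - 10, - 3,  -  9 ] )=[  -  10,  -  9, - 8,-5, - 3, - 3/2, - 1.22,1,  8]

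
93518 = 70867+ 22651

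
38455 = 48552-10097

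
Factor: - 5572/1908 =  - 1393/477 = - 3^(-2 )*7^1*53^(  -  1 )*199^1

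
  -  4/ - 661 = 4/661=0.01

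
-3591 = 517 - 4108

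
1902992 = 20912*91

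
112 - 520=-408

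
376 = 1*376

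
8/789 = 8/789 = 0.01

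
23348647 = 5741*4067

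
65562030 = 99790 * 657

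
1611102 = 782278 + 828824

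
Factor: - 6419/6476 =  - 2^(-2)* 7^2*131^1* 1619^ (-1)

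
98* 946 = 92708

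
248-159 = 89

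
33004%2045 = 284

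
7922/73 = 108 + 38/73  =  108.52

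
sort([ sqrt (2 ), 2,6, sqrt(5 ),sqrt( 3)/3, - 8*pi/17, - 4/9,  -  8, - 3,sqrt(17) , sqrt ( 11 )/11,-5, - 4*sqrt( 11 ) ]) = [ - 4*sqrt( 11), - 8,- 5 ,-3, - 8*pi/17, - 4/9, sqrt( 11 ) /11,sqrt(3) /3 , sqrt(2 ), 2,sqrt( 5 ),sqrt( 17 ),6]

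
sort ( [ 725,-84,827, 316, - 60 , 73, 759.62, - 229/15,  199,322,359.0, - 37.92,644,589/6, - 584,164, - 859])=[ - 859, - 584, - 84, - 60,-37.92, - 229/15,73,589/6, 164,199,316,322,  359.0 , 644, 725,759.62,827 ] 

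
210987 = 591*357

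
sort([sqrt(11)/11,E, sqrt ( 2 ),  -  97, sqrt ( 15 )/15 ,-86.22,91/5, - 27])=[ - 97,-86.22, - 27 , sqrt(15) /15,sqrt( 11)/11,sqrt(2),E, 91/5 ] 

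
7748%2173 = 1229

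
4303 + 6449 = 10752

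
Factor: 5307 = 3^1*29^1*61^1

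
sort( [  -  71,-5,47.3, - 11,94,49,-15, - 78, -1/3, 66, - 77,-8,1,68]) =[ - 78, - 77, - 71, - 15,  -  11, - 8, - 5, - 1/3, 1,47.3, 49  ,  66,68,94]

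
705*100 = 70500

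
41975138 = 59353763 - 17378625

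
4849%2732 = 2117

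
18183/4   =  4545 + 3/4= 4545.75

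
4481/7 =640 + 1/7=640.14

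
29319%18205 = 11114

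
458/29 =15 + 23/29 = 15.79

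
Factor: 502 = 2^1*251^1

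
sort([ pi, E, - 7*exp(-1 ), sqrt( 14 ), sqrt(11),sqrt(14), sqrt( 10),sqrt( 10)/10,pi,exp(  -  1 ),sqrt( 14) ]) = [ - 7*exp(-1 ),sqrt(10)/10, exp( - 1),  E, pi, pi,  sqrt( 10 ), sqrt( 11 ),sqrt ( 14), sqrt( 14),sqrt( 14)]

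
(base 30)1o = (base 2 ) 110110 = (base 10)54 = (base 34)1K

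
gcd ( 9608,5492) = 4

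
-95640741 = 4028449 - 99669190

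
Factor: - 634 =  - 2^1*317^1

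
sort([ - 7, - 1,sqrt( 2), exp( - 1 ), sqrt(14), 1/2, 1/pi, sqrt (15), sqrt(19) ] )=[  -  7, - 1, 1/pi,exp( - 1),  1/2, sqrt(2), sqrt( 14), sqrt(15 ) , sqrt(  19) ] 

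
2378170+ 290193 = 2668363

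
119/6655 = 119/6655= 0.02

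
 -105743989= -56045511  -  49698478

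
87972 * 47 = 4134684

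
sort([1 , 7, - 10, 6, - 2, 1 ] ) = [ - 10, - 2,1,  1, 6, 7]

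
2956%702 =148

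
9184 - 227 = 8957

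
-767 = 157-924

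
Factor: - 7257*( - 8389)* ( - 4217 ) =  - 256726629141=- 3^1*41^1*59^1*4217^1*8389^1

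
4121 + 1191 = 5312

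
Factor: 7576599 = 3^1*571^1*4423^1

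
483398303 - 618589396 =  - 135191093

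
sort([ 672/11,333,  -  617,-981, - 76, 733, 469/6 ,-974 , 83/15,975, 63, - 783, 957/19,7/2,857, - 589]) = [ - 981, - 974, - 783, - 617, - 589, - 76 , 7/2, 83/15,957/19,672/11,63,469/6,333, 733 , 857, 975]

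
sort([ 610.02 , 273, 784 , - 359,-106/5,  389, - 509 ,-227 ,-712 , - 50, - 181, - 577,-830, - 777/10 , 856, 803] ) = [ - 830 ,  -  712, - 577 , - 509, - 359 , - 227, - 181, - 777/10 ,  -  50,  -  106/5,273,  389, 610.02, 784, 803 , 856]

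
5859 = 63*93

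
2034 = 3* 678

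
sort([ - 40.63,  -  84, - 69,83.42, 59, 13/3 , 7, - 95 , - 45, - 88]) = [ - 95,-88, - 84, - 69,-45, - 40.63, 13/3, 7,59 , 83.42 ]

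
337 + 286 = 623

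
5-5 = 0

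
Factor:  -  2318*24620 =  - 2^3 * 5^1*19^1*61^1*1231^1  =  -57069160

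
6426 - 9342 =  - 2916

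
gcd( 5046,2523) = 2523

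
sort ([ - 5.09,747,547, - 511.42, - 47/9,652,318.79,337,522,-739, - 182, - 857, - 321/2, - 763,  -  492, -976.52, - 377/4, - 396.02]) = [ - 976.52,-857, - 763, - 739, - 511.42, - 492, - 396.02 , - 182, - 321/2, - 377/4, - 47/9, - 5.09,318.79,337, 522 , 547,652 , 747] 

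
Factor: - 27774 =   -  2^1*3^2*1543^1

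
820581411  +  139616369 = 960197780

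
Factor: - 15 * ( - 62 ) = 930 = 2^1 *3^1*5^1 * 31^1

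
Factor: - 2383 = -2383^1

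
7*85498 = 598486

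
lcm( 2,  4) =4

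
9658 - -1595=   11253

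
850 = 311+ 539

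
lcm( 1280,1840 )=29440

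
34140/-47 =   -  727 + 29/47 = - 726.38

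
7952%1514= 382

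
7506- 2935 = 4571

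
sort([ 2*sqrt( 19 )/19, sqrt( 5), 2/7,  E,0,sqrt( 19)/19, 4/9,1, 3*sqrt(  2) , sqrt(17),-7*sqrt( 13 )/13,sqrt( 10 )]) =[ - 7*sqrt( 13 )/13,  0,sqrt(19 )/19,2/7, 4/9,2*sqrt( 19 ) /19, 1,sqrt(5 ), E, sqrt( 10), sqrt( 17),3*sqrt( 2) ]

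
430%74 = 60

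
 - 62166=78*( - 797 )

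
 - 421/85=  - 421/85 = -4.95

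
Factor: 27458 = 2^1*13729^1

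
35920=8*4490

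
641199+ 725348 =1366547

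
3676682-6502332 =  - 2825650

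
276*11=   3036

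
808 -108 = 700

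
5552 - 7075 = -1523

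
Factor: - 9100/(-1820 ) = 5= 5^1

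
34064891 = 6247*5453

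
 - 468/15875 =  - 468/15875 =- 0.03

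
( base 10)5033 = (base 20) CBD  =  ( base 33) 4kh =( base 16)13a9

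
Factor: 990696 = 2^3*3^1*7^1 * 5897^1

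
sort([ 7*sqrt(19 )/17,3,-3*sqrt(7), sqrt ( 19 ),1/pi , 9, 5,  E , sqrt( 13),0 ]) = [-3  *  sqrt(7 ),0, 1/pi,7*sqrt ( 19)/17 , E , 3, sqrt( 13) , sqrt( 19 ), 5,9 ] 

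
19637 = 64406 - 44769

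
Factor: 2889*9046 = 26133894 = 2^1 *3^3*107^1*4523^1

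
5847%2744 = 359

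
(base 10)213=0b11010101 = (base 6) 553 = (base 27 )7O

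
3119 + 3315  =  6434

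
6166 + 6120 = 12286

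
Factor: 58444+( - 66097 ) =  -3^1*2551^1 = -  7653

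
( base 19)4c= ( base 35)2i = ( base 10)88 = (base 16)58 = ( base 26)3A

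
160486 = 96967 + 63519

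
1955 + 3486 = 5441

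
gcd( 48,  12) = 12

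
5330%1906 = 1518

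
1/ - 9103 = - 1 + 9102/9103 = -0.00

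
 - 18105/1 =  -18105 = -18105.00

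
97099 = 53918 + 43181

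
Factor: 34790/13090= 7^1*11^( - 1)*17^( - 1 )*71^1 =497/187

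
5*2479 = 12395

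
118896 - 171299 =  - 52403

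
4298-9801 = -5503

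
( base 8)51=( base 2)101001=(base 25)1g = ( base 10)41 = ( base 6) 105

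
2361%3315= 2361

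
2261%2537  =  2261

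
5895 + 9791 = 15686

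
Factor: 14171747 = 2621^1*5407^1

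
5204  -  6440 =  - 1236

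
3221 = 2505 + 716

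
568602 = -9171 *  ( - 62 ) 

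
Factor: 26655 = 3^1*5^1*1777^1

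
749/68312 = 749/68312 = 0.01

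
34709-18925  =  15784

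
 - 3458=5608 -9066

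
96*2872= 275712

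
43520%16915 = 9690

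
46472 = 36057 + 10415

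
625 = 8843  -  8218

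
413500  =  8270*50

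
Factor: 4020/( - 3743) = -2^2*3^1*5^1 *19^( - 1)*67^1*197^( - 1)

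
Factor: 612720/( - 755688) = -2^1*3^1*5^1 *37^( - 1 )=-30/37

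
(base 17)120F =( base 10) 5506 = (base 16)1582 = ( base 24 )9DA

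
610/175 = 122/35 = 3.49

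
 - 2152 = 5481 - 7633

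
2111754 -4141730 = -2029976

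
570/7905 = 38/527 = 0.07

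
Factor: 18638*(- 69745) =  - 2^1* 5^1 * 13^1*29^1 * 37^1*9319^1=- 1299907310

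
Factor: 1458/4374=3^(  -  1 )=1/3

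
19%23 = 19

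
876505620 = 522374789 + 354130831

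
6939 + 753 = 7692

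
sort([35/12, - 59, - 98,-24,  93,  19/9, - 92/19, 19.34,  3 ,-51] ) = [  -  98, - 59,  -  51,-24, - 92/19, 19/9, 35/12,3,  19.34, 93]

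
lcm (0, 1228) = 0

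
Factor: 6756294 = 2^1*3^1*101^1*11149^1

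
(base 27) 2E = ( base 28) 2c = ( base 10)68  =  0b1000100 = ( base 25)2I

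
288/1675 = 288/1675 = 0.17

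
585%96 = 9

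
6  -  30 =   -  24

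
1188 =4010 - 2822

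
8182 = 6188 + 1994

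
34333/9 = 34333/9 = 3814.78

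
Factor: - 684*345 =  - 235980 = -  2^2*3^3* 5^1*19^1 * 23^1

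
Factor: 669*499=333831 = 3^1*223^1*499^1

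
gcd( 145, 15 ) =5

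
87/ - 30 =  -3 + 1/10 = - 2.90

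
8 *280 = 2240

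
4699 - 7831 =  - 3132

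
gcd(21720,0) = 21720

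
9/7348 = 9/7348 = 0.00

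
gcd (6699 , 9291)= 3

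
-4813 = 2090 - 6903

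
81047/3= 81047/3 =27015.67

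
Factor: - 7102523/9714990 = -2^( - 1)*3^( - 1 )*5^ ( - 1)*17^ ( - 1)*19^1*43^( - 1)*157^1*443^( - 1)*2381^1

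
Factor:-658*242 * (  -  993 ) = 2^2 * 3^1*7^1*11^2*47^1*331^1 = 158121348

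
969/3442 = 969/3442 = 0.28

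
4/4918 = 2/2459 = 0.00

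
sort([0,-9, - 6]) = [ - 9, - 6, 0]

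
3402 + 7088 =10490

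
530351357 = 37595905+492755452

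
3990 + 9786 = 13776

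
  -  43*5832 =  - 250776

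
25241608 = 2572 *9814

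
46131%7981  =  6226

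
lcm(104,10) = 520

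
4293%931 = 569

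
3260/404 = 8 + 7/101 = 8.07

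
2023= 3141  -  1118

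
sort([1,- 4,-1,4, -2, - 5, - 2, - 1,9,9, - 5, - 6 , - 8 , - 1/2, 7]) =[ - 8, - 6,-5, - 5,-4, - 2, -2 , - 1,  -  1, - 1/2, 1, 4, 7 , 9, 9]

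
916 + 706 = 1622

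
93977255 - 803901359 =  - 709924104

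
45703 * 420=19195260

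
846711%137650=20811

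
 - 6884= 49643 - 56527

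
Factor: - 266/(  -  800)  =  133/400 = 2^( - 4)*5^(-2)*7^1*19^1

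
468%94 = 92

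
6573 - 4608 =1965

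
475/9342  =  475/9342 = 0.05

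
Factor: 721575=3^3*5^2*1069^1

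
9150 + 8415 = 17565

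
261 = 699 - 438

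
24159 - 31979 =-7820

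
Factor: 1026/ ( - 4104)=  -2^( - 2)  =  - 1/4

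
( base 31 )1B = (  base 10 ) 42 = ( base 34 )18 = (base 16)2a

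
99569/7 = 14224 + 1/7 = 14224.14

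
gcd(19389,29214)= 3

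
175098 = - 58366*( - 3) 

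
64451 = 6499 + 57952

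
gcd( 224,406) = 14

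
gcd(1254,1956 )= 6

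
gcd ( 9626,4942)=2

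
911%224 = 15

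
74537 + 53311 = 127848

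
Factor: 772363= 23^1*33581^1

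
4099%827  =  791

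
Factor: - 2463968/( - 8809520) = 2^1 *5^( -1 )*13^1*5923^1*110119^ ( - 1 )=153998/550595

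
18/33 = 6/11 = 0.55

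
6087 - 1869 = 4218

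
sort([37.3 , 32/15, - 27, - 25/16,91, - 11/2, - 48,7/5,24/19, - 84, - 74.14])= [  -  84, - 74.14 ,  -  48 , -27, - 11/2, - 25/16, 24/19, 7/5,32/15,37.3,91 ] 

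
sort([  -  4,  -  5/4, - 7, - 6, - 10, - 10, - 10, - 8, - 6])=[  -  10, - 10  ,-10, -8, - 7, -6, - 6,- 4, -5/4]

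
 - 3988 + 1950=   -  2038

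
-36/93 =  - 12/31=-0.39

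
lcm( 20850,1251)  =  62550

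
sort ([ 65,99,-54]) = [  -  54,  65,99]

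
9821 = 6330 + 3491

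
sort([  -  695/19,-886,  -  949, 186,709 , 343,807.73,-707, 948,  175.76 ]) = [ - 949 , - 886 ,-707, - 695/19, 175.76, 186,343,709, 807.73, 948] 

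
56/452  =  14/113 = 0.12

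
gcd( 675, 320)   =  5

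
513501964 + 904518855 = 1418020819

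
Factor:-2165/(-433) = 5^1 = 5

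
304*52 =15808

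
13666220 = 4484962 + 9181258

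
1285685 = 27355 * 47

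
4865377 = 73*66649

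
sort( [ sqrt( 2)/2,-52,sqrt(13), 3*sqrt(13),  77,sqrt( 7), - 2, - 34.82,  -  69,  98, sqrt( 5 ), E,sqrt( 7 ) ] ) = [ - 69,  -  52, - 34.82,- 2 , sqrt(2)/2 , sqrt(5),sqrt( 7 ),  sqrt (7), E, sqrt(13),  3*sqrt( 13),  77,98]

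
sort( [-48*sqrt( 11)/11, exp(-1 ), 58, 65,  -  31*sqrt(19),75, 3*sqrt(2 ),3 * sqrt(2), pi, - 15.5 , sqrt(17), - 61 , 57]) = [-31 * sqrt( 19),-61, - 15.5, - 48*sqrt(11)/11 , exp(-1 ),  pi, sqrt(17 ), 3*sqrt( 2), 3*sqrt ( 2), 57, 58, 65,75 ]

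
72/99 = 8/11 = 0.73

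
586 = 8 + 578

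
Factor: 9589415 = 5^1*11^1* 79^1*2207^1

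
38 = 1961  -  1923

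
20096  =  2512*8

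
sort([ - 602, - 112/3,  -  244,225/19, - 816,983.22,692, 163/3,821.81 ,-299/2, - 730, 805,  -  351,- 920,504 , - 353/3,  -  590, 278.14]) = [-920,-816  , -730, - 602, - 590,- 351, - 244,  -  299/2, - 353/3,  -  112/3,225/19, 163/3, 278.14,504,692,805,821.81,  983.22]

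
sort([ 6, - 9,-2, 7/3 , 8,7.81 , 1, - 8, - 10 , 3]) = [ - 10  , -9, -8, - 2,1,7/3, 3, 6,7.81, 8]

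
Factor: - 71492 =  - 2^2*61^1*293^1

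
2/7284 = 1/3642 = 0.00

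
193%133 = 60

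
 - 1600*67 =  - 107200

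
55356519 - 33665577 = 21690942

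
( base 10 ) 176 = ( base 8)260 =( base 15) bb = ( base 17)a6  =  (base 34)56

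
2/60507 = 2/60507  =  0.00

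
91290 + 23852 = 115142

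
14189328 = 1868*7596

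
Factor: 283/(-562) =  - 2^ (-1 )*281^( - 1 )*283^1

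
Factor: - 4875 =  - 3^1*5^3 * 13^1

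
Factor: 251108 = 2^2* 11^1* 13^1 * 439^1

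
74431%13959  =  4636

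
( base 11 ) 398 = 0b111010110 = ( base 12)332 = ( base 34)ds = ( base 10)470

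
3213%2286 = 927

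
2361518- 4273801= - 1912283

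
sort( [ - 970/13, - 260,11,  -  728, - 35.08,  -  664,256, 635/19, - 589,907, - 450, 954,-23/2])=[ - 728, - 664, -589, - 450, - 260 , - 970/13, - 35.08, - 23/2,  11,635/19, 256,907 , 954 ]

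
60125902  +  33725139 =93851041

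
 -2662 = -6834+4172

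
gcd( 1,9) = 1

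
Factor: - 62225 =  - 5^2*19^1* 131^1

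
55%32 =23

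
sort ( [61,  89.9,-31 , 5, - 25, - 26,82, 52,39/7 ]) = [ - 31, - 26 , - 25,5,39/7, 52,61, 82 , 89.9]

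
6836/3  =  6836/3 =2278.67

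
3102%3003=99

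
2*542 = 1084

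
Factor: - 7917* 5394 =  - 42704298 =-2^1*3^2 * 7^1*13^1*29^2 * 31^1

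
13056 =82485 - 69429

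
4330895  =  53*81715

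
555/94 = 555/94 = 5.90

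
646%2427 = 646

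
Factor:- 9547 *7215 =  - 3^1*5^1 * 13^1*37^1*9547^1= - 68881605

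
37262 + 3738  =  41000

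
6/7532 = 3/3766=0.00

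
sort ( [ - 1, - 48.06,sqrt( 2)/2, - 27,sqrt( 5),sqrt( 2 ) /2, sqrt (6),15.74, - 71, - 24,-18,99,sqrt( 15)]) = [ - 71, - 48.06, - 27, - 24, - 18, - 1 , sqrt( 2 ) /2,sqrt( 2)/2,sqrt( 5), sqrt(6 ),sqrt( 15) , 15.74,99 ] 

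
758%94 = 6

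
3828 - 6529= - 2701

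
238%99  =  40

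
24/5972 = 6/1493  =  0.00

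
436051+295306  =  731357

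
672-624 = 48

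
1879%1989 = 1879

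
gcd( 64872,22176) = 72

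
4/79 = 4/79 = 0.05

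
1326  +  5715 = 7041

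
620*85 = 52700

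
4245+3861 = 8106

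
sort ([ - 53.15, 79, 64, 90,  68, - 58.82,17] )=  [ - 58.82, - 53.15, 17, 64, 68, 79,90]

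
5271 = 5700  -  429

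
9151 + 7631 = 16782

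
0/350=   0=0.00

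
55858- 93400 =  - 37542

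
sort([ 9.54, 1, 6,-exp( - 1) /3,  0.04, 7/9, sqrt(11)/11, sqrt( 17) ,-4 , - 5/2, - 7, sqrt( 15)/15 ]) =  [ - 7, - 4,  -  5/2, - exp( - 1 )/3,0.04, sqrt (15 ) /15, sqrt( 11)/11, 7/9, 1 , sqrt(17 ), 6,9.54]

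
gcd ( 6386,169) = 1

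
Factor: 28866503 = 53^1*544651^1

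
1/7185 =1/7185 = 0.00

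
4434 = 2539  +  1895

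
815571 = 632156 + 183415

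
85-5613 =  - 5528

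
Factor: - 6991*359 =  - 359^1*6991^1   =  - 2509769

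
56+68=124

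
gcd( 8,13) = 1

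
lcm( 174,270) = 7830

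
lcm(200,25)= 200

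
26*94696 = 2462096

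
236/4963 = 236/4963 = 0.05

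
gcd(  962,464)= 2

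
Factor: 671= 11^1*61^1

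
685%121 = 80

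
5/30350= 1/6070 = 0.00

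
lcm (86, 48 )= 2064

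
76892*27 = 2076084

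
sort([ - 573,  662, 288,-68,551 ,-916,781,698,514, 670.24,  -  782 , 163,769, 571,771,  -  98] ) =[ - 916,  -  782 , - 573, - 98,  -  68, 163 , 288, 514, 551,571, 662, 670.24,698,769,771,781] 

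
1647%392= 79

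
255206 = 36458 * 7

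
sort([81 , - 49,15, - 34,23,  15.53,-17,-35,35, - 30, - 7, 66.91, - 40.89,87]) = [ - 49, - 40.89, - 35, - 34,-30, - 17, - 7,15, 15.53,23, 35,66.91, 81, 87]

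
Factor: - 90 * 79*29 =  - 2^1 * 3^2 * 5^1*29^1 * 79^1 = -206190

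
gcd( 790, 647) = 1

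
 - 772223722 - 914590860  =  -1686814582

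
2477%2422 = 55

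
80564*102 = 8217528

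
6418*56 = 359408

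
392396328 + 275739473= 668135801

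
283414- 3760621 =-3477207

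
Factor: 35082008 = 2^3*13^1*337327^1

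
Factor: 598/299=2^1 = 2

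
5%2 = 1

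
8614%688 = 358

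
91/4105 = 91/4105 = 0.02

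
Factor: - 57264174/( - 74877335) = 2^1*3^2*5^( - 1)*11^1* 13^( - 1)*619^(-1)*1861^( - 1)*289213^1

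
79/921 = 79/921 = 0.09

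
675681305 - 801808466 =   -  126127161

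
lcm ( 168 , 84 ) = 168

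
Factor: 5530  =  2^1*5^1*7^1*79^1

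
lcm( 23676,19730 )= 118380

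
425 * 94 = 39950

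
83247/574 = 83247/574=145.03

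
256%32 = 0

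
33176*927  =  30754152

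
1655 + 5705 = 7360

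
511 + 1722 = 2233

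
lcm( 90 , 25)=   450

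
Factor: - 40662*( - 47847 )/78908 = 2^( - 1)*3^5 * 41^1*251^1*389^1*19727^( - 1 )= 972777357/39454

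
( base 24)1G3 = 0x3c3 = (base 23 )1ik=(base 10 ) 963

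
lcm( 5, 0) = 0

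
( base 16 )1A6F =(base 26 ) A07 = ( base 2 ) 1101001101111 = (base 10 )6767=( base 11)50A2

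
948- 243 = 705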